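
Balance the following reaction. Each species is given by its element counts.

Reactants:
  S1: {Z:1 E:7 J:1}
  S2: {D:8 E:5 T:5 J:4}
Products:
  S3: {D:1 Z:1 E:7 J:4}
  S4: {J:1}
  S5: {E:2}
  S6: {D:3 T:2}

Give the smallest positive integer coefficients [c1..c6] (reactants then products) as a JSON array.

D: 1·0+2·8 = 16 | 1·1+5·0+5·0+5·3 = 16
Z: 1·1+2·0 = 1 | 1·1+5·0+5·0+5·0 = 1
E: 1·7+2·5 = 17 | 1·7+5·0+5·2+5·0 = 17
T: 1·0+2·5 = 10 | 1·0+5·0+5·0+5·2 = 10
J: 1·1+2·4 = 9 | 1·4+5·1+5·0+5·0 = 9
gcd(1,2,1,5,5,5) = 1

Coefficients: [1, 2, 1, 5, 5, 5]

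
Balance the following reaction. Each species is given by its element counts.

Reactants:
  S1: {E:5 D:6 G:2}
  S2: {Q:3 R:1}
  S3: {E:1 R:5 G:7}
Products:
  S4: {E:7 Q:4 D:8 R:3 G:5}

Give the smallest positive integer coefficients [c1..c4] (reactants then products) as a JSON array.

Coefficients: [4, 4, 1, 3]

E: 4·5+4·0+1·1 = 21 | 3·7 = 21
Q: 4·0+4·3+1·0 = 12 | 3·4 = 12
D: 4·6+4·0+1·0 = 24 | 3·8 = 24
R: 4·0+4·1+1·5 = 9 | 3·3 = 9
G: 4·2+4·0+1·7 = 15 | 3·5 = 15
gcd(4,4,1,3) = 1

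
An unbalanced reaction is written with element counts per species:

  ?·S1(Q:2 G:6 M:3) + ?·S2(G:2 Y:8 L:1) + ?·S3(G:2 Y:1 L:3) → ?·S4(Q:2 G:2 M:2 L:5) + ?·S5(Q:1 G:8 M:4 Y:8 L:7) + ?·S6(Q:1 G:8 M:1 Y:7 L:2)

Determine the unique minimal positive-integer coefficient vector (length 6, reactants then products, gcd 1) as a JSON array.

Coefficients: [3, 3, 5, 1, 1, 3]

Q: 3·2+3·0+5·0 = 6 | 1·2+1·1+3·1 = 6
G: 3·6+3·2+5·2 = 34 | 1·2+1·8+3·8 = 34
M: 3·3+3·0+5·0 = 9 | 1·2+1·4+3·1 = 9
Y: 3·0+3·8+5·1 = 29 | 1·0+1·8+3·7 = 29
L: 3·0+3·1+5·3 = 18 | 1·5+1·7+3·2 = 18
gcd(3,3,5,1,1,3) = 1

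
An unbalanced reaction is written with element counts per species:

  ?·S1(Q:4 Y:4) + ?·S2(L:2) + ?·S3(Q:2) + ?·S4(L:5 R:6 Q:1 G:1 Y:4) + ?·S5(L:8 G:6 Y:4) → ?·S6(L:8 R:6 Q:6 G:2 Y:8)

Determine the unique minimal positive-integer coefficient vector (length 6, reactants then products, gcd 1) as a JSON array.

Coefficients: [5, 5, 5, 6, 1, 6]

L: 5·0+5·2+5·0+6·5+1·8 = 48 | 6·8 = 48
R: 5·0+5·0+5·0+6·6+1·0 = 36 | 6·6 = 36
Q: 5·4+5·0+5·2+6·1+1·0 = 36 | 6·6 = 36
G: 5·0+5·0+5·0+6·1+1·6 = 12 | 6·2 = 12
Y: 5·4+5·0+5·0+6·4+1·4 = 48 | 6·8 = 48
gcd(5,5,5,6,1,6) = 1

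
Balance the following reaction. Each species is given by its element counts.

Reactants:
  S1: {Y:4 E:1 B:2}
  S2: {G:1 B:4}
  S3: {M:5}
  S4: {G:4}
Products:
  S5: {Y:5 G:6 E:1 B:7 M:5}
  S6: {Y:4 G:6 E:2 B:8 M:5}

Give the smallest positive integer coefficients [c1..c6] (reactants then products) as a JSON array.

Coefficients: [6, 6, 5, 6, 4, 1]

Y: 6·4+6·0+5·0+6·0 = 24 | 4·5+1·4 = 24
G: 6·0+6·1+5·0+6·4 = 30 | 4·6+1·6 = 30
E: 6·1+6·0+5·0+6·0 = 6 | 4·1+1·2 = 6
B: 6·2+6·4+5·0+6·0 = 36 | 4·7+1·8 = 36
M: 6·0+6·0+5·5+6·0 = 25 | 4·5+1·5 = 25
gcd(6,6,5,6,4,1) = 1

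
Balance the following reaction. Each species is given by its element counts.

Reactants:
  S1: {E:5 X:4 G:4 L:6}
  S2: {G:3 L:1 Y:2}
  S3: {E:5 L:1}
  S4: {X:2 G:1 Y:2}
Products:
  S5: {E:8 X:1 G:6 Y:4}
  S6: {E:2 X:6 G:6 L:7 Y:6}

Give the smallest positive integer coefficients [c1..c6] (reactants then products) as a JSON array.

Coefficients: [1, 5, 3, 5, 2, 2]

E: 1·5+5·0+3·5+5·0 = 20 | 2·8+2·2 = 20
X: 1·4+5·0+3·0+5·2 = 14 | 2·1+2·6 = 14
G: 1·4+5·3+3·0+5·1 = 24 | 2·6+2·6 = 24
L: 1·6+5·1+3·1+5·0 = 14 | 2·0+2·7 = 14
Y: 1·0+5·2+3·0+5·2 = 20 | 2·4+2·6 = 20
gcd(1,5,3,5,2,2) = 1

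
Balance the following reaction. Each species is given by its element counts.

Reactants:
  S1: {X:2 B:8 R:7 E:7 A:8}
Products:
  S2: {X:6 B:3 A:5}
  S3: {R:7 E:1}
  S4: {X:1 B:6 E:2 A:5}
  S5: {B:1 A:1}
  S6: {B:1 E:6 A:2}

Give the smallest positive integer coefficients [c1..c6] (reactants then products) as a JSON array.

X: 6·2 = 12 | 1·6+6·0+6·1+5·0+4·0 = 12
B: 6·8 = 48 | 1·3+6·0+6·6+5·1+4·1 = 48
R: 6·7 = 42 | 1·0+6·7+6·0+5·0+4·0 = 42
E: 6·7 = 42 | 1·0+6·1+6·2+5·0+4·6 = 42
A: 6·8 = 48 | 1·5+6·0+6·5+5·1+4·2 = 48
gcd(6,1,6,6,5,4) = 1

Coefficients: [6, 1, 6, 6, 5, 4]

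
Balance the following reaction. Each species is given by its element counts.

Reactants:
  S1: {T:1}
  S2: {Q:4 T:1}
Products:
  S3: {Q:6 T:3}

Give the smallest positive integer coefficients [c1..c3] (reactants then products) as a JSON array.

Q: 3·0+3·4 = 12 | 2·6 = 12
T: 3·1+3·1 = 6 | 2·3 = 6
gcd(3,3,2) = 1

Coefficients: [3, 3, 2]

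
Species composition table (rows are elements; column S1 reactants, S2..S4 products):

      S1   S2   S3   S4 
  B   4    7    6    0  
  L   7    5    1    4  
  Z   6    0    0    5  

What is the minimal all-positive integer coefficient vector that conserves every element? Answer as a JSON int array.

B: 5·4 = 20 | 2·7+1·6+6·0 = 20
L: 5·7 = 35 | 2·5+1·1+6·4 = 35
Z: 5·6 = 30 | 2·0+1·0+6·5 = 30
gcd(5,2,1,6) = 1

Coefficients: [5, 2, 1, 6]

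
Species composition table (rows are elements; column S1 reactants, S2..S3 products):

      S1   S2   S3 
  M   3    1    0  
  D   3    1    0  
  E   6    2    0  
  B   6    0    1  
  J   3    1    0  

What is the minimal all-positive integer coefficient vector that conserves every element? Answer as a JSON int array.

Coefficients: [1, 3, 6]

M: 1·3 = 3 | 3·1+6·0 = 3
D: 1·3 = 3 | 3·1+6·0 = 3
E: 1·6 = 6 | 3·2+6·0 = 6
B: 1·6 = 6 | 3·0+6·1 = 6
J: 1·3 = 3 | 3·1+6·0 = 3
gcd(1,3,6) = 1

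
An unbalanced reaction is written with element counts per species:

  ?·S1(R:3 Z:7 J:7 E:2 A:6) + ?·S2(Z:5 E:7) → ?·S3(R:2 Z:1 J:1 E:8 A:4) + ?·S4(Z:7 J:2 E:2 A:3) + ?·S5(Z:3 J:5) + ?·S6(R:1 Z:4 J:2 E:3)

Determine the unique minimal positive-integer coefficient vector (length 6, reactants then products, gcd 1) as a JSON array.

Coefficients: [4, 6, 3, 4, 1, 6]

R: 4·3+6·0 = 12 | 3·2+4·0+1·0+6·1 = 12
Z: 4·7+6·5 = 58 | 3·1+4·7+1·3+6·4 = 58
J: 4·7+6·0 = 28 | 3·1+4·2+1·5+6·2 = 28
E: 4·2+6·7 = 50 | 3·8+4·2+1·0+6·3 = 50
A: 4·6+6·0 = 24 | 3·4+4·3+1·0+6·0 = 24
gcd(4,6,3,4,1,6) = 1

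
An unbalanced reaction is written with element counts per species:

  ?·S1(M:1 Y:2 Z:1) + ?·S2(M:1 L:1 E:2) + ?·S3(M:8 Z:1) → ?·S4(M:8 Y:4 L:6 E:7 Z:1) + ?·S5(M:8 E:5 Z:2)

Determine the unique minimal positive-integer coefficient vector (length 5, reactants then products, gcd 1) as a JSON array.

Coefficients: [2, 6, 1, 1, 1]

M: 2·1+6·1+1·8 = 16 | 1·8+1·8 = 16
Y: 2·2+6·0+1·0 = 4 | 1·4+1·0 = 4
L: 2·0+6·1+1·0 = 6 | 1·6+1·0 = 6
E: 2·0+6·2+1·0 = 12 | 1·7+1·5 = 12
Z: 2·1+6·0+1·1 = 3 | 1·1+1·2 = 3
gcd(2,6,1,1,1) = 1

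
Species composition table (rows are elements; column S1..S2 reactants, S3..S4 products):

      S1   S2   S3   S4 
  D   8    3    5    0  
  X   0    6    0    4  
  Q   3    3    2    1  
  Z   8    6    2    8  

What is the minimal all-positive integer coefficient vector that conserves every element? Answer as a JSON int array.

Coefficients: [3, 2, 6, 3]

D: 3·8+2·3 = 30 | 6·5+3·0 = 30
X: 3·0+2·6 = 12 | 6·0+3·4 = 12
Q: 3·3+2·3 = 15 | 6·2+3·1 = 15
Z: 3·8+2·6 = 36 | 6·2+3·8 = 36
gcd(3,2,6,3) = 1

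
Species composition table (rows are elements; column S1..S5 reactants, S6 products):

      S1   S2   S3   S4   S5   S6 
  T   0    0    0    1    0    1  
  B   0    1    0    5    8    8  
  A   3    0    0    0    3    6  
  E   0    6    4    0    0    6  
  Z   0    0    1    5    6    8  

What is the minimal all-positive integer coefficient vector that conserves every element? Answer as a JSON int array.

T: 5·0+1·0+3·0+3·1+1·0 = 3 | 3·1 = 3
B: 5·0+1·1+3·0+3·5+1·8 = 24 | 3·8 = 24
A: 5·3+1·0+3·0+3·0+1·3 = 18 | 3·6 = 18
E: 5·0+1·6+3·4+3·0+1·0 = 18 | 3·6 = 18
Z: 5·0+1·0+3·1+3·5+1·6 = 24 | 3·8 = 24
gcd(5,1,3,3,1,3) = 1

Coefficients: [5, 1, 3, 3, 1, 3]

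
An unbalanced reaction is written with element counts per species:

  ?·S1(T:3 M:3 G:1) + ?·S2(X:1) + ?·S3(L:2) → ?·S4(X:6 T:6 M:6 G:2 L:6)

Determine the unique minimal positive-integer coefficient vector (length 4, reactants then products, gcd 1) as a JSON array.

X: 2·0+6·1+3·0 = 6 | 1·6 = 6
T: 2·3+6·0+3·0 = 6 | 1·6 = 6
M: 2·3+6·0+3·0 = 6 | 1·6 = 6
G: 2·1+6·0+3·0 = 2 | 1·2 = 2
L: 2·0+6·0+3·2 = 6 | 1·6 = 6
gcd(2,6,3,1) = 1

Coefficients: [2, 6, 3, 1]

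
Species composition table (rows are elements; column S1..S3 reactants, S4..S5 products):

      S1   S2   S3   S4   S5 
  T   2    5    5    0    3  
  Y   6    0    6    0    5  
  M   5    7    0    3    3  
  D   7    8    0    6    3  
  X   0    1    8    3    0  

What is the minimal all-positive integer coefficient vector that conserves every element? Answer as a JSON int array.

Coefficients: [4, 1, 1, 3, 6]

T: 4·2+1·5+1·5 = 18 | 3·0+6·3 = 18
Y: 4·6+1·0+1·6 = 30 | 3·0+6·5 = 30
M: 4·5+1·7+1·0 = 27 | 3·3+6·3 = 27
D: 4·7+1·8+1·0 = 36 | 3·6+6·3 = 36
X: 4·0+1·1+1·8 = 9 | 3·3+6·0 = 9
gcd(4,1,1,3,6) = 1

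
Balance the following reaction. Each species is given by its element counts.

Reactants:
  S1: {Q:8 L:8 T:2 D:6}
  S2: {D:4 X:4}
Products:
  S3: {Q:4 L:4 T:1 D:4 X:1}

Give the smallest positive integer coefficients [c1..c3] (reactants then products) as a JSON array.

Coefficients: [2, 1, 4]

Q: 2·8+1·0 = 16 | 4·4 = 16
L: 2·8+1·0 = 16 | 4·4 = 16
T: 2·2+1·0 = 4 | 4·1 = 4
D: 2·6+1·4 = 16 | 4·4 = 16
X: 2·0+1·4 = 4 | 4·1 = 4
gcd(2,1,4) = 1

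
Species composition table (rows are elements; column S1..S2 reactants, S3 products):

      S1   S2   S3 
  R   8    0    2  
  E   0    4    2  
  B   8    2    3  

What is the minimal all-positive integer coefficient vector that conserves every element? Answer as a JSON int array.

R: 1·8+2·0 = 8 | 4·2 = 8
E: 1·0+2·4 = 8 | 4·2 = 8
B: 1·8+2·2 = 12 | 4·3 = 12
gcd(1,2,4) = 1

Coefficients: [1, 2, 4]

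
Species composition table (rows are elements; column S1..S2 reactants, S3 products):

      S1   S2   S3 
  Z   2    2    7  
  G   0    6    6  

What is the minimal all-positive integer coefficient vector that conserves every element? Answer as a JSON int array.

Z: 5·2+2·2 = 14 | 2·7 = 14
G: 5·0+2·6 = 12 | 2·6 = 12
gcd(5,2,2) = 1

Coefficients: [5, 2, 2]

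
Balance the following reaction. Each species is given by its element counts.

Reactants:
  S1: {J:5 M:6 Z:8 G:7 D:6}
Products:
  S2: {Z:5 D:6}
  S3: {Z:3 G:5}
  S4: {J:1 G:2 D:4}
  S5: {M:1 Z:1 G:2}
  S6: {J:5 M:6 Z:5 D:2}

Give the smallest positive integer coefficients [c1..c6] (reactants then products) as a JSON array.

Coefficients: [6, 1, 4, 5, 6, 5]

J: 6·5 = 30 | 1·0+4·0+5·1+6·0+5·5 = 30
M: 6·6 = 36 | 1·0+4·0+5·0+6·1+5·6 = 36
Z: 6·8 = 48 | 1·5+4·3+5·0+6·1+5·5 = 48
G: 6·7 = 42 | 1·0+4·5+5·2+6·2+5·0 = 42
D: 6·6 = 36 | 1·6+4·0+5·4+6·0+5·2 = 36
gcd(6,1,4,5,6,5) = 1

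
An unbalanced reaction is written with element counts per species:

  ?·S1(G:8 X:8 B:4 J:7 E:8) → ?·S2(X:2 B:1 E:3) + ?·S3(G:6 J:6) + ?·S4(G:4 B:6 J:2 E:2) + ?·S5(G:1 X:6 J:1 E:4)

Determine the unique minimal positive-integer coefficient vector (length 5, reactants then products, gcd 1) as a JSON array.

G: 6·8 = 48 | 6·0+5·6+3·4+6·1 = 48
X: 6·8 = 48 | 6·2+5·0+3·0+6·6 = 48
B: 6·4 = 24 | 6·1+5·0+3·6+6·0 = 24
J: 6·7 = 42 | 6·0+5·6+3·2+6·1 = 42
E: 6·8 = 48 | 6·3+5·0+3·2+6·4 = 48
gcd(6,6,5,3,6) = 1

Coefficients: [6, 6, 5, 3, 6]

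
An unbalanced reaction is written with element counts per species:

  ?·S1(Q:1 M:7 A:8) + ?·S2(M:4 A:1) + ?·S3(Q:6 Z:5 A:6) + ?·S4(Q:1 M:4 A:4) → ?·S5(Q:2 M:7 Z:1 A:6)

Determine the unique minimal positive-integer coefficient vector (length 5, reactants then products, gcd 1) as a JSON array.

Q: 1·1+4·0+1·6+3·1 = 10 | 5·2 = 10
M: 1·7+4·4+1·0+3·4 = 35 | 5·7 = 35
Z: 1·0+4·0+1·5+3·0 = 5 | 5·1 = 5
A: 1·8+4·1+1·6+3·4 = 30 | 5·6 = 30
gcd(1,4,1,3,5) = 1

Coefficients: [1, 4, 1, 3, 5]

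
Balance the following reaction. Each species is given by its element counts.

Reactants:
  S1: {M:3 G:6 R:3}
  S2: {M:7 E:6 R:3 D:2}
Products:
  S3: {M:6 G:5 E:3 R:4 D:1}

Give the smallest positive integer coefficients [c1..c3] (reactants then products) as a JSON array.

Coefficients: [5, 3, 6]

M: 5·3+3·7 = 36 | 6·6 = 36
G: 5·6+3·0 = 30 | 6·5 = 30
E: 5·0+3·6 = 18 | 6·3 = 18
R: 5·3+3·3 = 24 | 6·4 = 24
D: 5·0+3·2 = 6 | 6·1 = 6
gcd(5,3,6) = 1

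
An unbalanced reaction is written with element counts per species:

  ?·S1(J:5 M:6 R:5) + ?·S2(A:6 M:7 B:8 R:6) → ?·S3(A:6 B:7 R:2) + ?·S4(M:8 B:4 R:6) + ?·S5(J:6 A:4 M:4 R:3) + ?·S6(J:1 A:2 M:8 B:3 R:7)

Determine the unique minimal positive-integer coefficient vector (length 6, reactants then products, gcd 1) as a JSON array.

Coefficients: [5, 6, 3, 6, 4, 1]

J: 5·5+6·0 = 25 | 3·0+6·0+4·6+1·1 = 25
A: 5·0+6·6 = 36 | 3·6+6·0+4·4+1·2 = 36
M: 5·6+6·7 = 72 | 3·0+6·8+4·4+1·8 = 72
B: 5·0+6·8 = 48 | 3·7+6·4+4·0+1·3 = 48
R: 5·5+6·6 = 61 | 3·2+6·6+4·3+1·7 = 61
gcd(5,6,3,6,4,1) = 1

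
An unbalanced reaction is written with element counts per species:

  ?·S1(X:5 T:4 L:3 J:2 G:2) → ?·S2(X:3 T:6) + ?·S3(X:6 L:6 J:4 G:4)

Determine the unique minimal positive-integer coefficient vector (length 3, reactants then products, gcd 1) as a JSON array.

X: 6·5 = 30 | 4·3+3·6 = 30
T: 6·4 = 24 | 4·6+3·0 = 24
L: 6·3 = 18 | 4·0+3·6 = 18
J: 6·2 = 12 | 4·0+3·4 = 12
G: 6·2 = 12 | 4·0+3·4 = 12
gcd(6,4,3) = 1

Coefficients: [6, 4, 3]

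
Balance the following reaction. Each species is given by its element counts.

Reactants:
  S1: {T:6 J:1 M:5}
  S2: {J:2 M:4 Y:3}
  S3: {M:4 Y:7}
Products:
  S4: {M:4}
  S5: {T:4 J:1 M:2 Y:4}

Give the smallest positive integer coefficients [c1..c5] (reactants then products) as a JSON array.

Coefficients: [4, 1, 3, 6, 6]

T: 4·6+1·0+3·0 = 24 | 6·0+6·4 = 24
J: 4·1+1·2+3·0 = 6 | 6·0+6·1 = 6
M: 4·5+1·4+3·4 = 36 | 6·4+6·2 = 36
Y: 4·0+1·3+3·7 = 24 | 6·0+6·4 = 24
gcd(4,1,3,6,6) = 1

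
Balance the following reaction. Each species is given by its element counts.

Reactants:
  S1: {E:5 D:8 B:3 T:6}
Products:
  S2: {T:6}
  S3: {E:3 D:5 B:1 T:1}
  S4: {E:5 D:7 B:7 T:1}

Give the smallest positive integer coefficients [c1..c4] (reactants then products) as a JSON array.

Coefficients: [4, 3, 5, 1]

E: 4·5 = 20 | 3·0+5·3+1·5 = 20
D: 4·8 = 32 | 3·0+5·5+1·7 = 32
B: 4·3 = 12 | 3·0+5·1+1·7 = 12
T: 4·6 = 24 | 3·6+5·1+1·1 = 24
gcd(4,3,5,1) = 1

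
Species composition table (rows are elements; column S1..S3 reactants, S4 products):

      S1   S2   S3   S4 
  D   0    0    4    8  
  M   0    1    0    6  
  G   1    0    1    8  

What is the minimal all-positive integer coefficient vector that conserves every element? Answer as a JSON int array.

Coefficients: [6, 6, 2, 1]

D: 6·0+6·0+2·4 = 8 | 1·8 = 8
M: 6·0+6·1+2·0 = 6 | 1·6 = 6
G: 6·1+6·0+2·1 = 8 | 1·8 = 8
gcd(6,6,2,1) = 1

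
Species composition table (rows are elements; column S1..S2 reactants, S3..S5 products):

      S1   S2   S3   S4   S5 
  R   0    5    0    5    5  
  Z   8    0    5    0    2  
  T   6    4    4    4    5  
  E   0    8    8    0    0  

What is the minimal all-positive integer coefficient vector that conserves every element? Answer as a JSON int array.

Coefficients: [3, 4, 4, 2, 2]

R: 3·0+4·5 = 20 | 4·0+2·5+2·5 = 20
Z: 3·8+4·0 = 24 | 4·5+2·0+2·2 = 24
T: 3·6+4·4 = 34 | 4·4+2·4+2·5 = 34
E: 3·0+4·8 = 32 | 4·8+2·0+2·0 = 32
gcd(3,4,4,2,2) = 1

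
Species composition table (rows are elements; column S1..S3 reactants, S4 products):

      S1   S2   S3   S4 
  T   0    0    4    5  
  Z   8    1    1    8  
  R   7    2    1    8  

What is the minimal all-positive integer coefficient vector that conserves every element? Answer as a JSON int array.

T: 3·0+3·0+5·4 = 20 | 4·5 = 20
Z: 3·8+3·1+5·1 = 32 | 4·8 = 32
R: 3·7+3·2+5·1 = 32 | 4·8 = 32
gcd(3,3,5,4) = 1

Coefficients: [3, 3, 5, 4]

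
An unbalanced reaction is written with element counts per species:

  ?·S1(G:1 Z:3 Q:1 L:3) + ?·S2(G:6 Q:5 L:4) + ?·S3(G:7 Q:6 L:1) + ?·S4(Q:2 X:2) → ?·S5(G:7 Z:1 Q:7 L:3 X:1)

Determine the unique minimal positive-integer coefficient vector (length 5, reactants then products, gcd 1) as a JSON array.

Coefficients: [2, 2, 4, 3, 6]

G: 2·1+2·6+4·7+3·0 = 42 | 6·7 = 42
Z: 2·3+2·0+4·0+3·0 = 6 | 6·1 = 6
Q: 2·1+2·5+4·6+3·2 = 42 | 6·7 = 42
L: 2·3+2·4+4·1+3·0 = 18 | 6·3 = 18
X: 2·0+2·0+4·0+3·2 = 6 | 6·1 = 6
gcd(2,2,4,3,6) = 1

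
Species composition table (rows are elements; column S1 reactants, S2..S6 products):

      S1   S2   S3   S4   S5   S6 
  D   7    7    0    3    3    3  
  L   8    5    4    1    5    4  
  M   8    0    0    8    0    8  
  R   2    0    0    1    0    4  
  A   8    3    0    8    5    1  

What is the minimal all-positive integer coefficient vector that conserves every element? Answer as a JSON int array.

Coefficients: [6, 3, 4, 4, 1, 2]

D: 6·7 = 42 | 3·7+4·0+4·3+1·3+2·3 = 42
L: 6·8 = 48 | 3·5+4·4+4·1+1·5+2·4 = 48
M: 6·8 = 48 | 3·0+4·0+4·8+1·0+2·8 = 48
R: 6·2 = 12 | 3·0+4·0+4·1+1·0+2·4 = 12
A: 6·8 = 48 | 3·3+4·0+4·8+1·5+2·1 = 48
gcd(6,3,4,4,1,2) = 1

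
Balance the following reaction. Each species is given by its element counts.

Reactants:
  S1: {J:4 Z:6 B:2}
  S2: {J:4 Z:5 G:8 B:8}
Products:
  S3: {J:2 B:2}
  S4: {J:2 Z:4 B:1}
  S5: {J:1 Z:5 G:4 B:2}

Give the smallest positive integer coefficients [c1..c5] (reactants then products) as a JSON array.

Coefficients: [3, 2, 6, 2, 4]

J: 3·4+2·4 = 20 | 6·2+2·2+4·1 = 20
Z: 3·6+2·5 = 28 | 6·0+2·4+4·5 = 28
G: 3·0+2·8 = 16 | 6·0+2·0+4·4 = 16
B: 3·2+2·8 = 22 | 6·2+2·1+4·2 = 22
gcd(3,2,6,2,4) = 1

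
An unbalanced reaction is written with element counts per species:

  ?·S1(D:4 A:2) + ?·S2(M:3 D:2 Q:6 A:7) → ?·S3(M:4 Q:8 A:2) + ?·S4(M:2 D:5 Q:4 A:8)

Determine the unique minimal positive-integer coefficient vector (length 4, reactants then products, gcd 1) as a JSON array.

M: 3·0+4·3 = 12 | 1·4+4·2 = 12
D: 3·4+4·2 = 20 | 1·0+4·5 = 20
Q: 3·0+4·6 = 24 | 1·8+4·4 = 24
A: 3·2+4·7 = 34 | 1·2+4·8 = 34
gcd(3,4,1,4) = 1

Coefficients: [3, 4, 1, 4]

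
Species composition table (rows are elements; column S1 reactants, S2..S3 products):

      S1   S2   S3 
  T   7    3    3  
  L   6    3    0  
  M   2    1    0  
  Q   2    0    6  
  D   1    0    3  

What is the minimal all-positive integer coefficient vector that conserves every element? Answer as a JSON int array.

Coefficients: [3, 6, 1]

T: 3·7 = 21 | 6·3+1·3 = 21
L: 3·6 = 18 | 6·3+1·0 = 18
M: 3·2 = 6 | 6·1+1·0 = 6
Q: 3·2 = 6 | 6·0+1·6 = 6
D: 3·1 = 3 | 6·0+1·3 = 3
gcd(3,6,1) = 1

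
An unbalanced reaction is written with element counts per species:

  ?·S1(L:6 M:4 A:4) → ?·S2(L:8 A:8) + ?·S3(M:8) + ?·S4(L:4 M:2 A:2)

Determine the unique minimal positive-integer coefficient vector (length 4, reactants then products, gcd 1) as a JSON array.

L: 4·6 = 24 | 1·8+1·0+4·4 = 24
M: 4·4 = 16 | 1·0+1·8+4·2 = 16
A: 4·4 = 16 | 1·8+1·0+4·2 = 16
gcd(4,1,1,4) = 1

Coefficients: [4, 1, 1, 4]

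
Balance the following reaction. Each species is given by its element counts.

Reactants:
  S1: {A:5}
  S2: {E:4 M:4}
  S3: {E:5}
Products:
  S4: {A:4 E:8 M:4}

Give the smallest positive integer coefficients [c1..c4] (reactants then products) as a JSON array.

A: 4·5+5·0+4·0 = 20 | 5·4 = 20
E: 4·0+5·4+4·5 = 40 | 5·8 = 40
M: 4·0+5·4+4·0 = 20 | 5·4 = 20
gcd(4,5,4,5) = 1

Coefficients: [4, 5, 4, 5]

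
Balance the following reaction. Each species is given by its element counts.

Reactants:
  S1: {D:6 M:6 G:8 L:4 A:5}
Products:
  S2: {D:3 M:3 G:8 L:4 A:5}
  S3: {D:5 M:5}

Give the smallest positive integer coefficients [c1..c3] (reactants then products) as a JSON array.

D: 5·6 = 30 | 5·3+3·5 = 30
M: 5·6 = 30 | 5·3+3·5 = 30
G: 5·8 = 40 | 5·8+3·0 = 40
L: 5·4 = 20 | 5·4+3·0 = 20
A: 5·5 = 25 | 5·5+3·0 = 25
gcd(5,5,3) = 1

Coefficients: [5, 5, 3]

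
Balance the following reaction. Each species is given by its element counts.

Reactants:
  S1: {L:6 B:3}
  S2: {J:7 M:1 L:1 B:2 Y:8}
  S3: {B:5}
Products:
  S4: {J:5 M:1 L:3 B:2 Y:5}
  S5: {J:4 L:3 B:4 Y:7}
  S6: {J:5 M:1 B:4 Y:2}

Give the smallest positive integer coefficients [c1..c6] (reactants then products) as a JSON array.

J: 3·0+6·7+1·0 = 42 | 5·5+3·4+1·5 = 42
M: 3·0+6·1+1·0 = 6 | 5·1+3·0+1·1 = 6
L: 3·6+6·1+1·0 = 24 | 5·3+3·3+1·0 = 24
B: 3·3+6·2+1·5 = 26 | 5·2+3·4+1·4 = 26
Y: 3·0+6·8+1·0 = 48 | 5·5+3·7+1·2 = 48
gcd(3,6,1,5,3,1) = 1

Coefficients: [3, 6, 1, 5, 3, 1]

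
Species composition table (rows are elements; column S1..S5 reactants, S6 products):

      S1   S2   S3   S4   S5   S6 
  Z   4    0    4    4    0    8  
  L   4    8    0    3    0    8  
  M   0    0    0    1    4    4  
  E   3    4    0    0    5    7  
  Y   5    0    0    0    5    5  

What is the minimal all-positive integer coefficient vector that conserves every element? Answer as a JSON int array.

Coefficients: [1, 3, 5, 4, 4, 5]

Z: 1·4+3·0+5·4+4·4+4·0 = 40 | 5·8 = 40
L: 1·4+3·8+5·0+4·3+4·0 = 40 | 5·8 = 40
M: 1·0+3·0+5·0+4·1+4·4 = 20 | 5·4 = 20
E: 1·3+3·4+5·0+4·0+4·5 = 35 | 5·7 = 35
Y: 1·5+3·0+5·0+4·0+4·5 = 25 | 5·5 = 25
gcd(1,3,5,4,4,5) = 1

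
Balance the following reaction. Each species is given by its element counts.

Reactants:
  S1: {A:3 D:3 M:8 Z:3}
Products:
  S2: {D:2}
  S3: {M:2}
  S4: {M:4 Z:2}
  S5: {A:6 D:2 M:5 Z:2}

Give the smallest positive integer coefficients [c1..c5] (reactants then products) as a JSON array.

A: 4·3 = 12 | 4·0+3·0+4·0+2·6 = 12
D: 4·3 = 12 | 4·2+3·0+4·0+2·2 = 12
M: 4·8 = 32 | 4·0+3·2+4·4+2·5 = 32
Z: 4·3 = 12 | 4·0+3·0+4·2+2·2 = 12
gcd(4,4,3,4,2) = 1

Coefficients: [4, 4, 3, 4, 2]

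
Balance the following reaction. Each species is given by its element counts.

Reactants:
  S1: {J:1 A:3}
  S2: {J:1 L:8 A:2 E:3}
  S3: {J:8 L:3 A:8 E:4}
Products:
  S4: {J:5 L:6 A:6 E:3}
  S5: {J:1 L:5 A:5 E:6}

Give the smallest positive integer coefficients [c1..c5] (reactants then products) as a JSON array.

Coefficients: [3, 4, 3, 6, 1]

J: 3·1+4·1+3·8 = 31 | 6·5+1·1 = 31
L: 3·0+4·8+3·3 = 41 | 6·6+1·5 = 41
A: 3·3+4·2+3·8 = 41 | 6·6+1·5 = 41
E: 3·0+4·3+3·4 = 24 | 6·3+1·6 = 24
gcd(3,4,3,6,1) = 1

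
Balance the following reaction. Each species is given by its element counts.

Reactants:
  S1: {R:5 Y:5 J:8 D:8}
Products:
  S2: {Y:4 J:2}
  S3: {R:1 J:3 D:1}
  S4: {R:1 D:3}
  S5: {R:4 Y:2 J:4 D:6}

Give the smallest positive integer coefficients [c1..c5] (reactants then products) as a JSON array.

Coefficients: [6, 5, 6, 4, 5]

R: 6·5 = 30 | 5·0+6·1+4·1+5·4 = 30
Y: 6·5 = 30 | 5·4+6·0+4·0+5·2 = 30
J: 6·8 = 48 | 5·2+6·3+4·0+5·4 = 48
D: 6·8 = 48 | 5·0+6·1+4·3+5·6 = 48
gcd(6,5,6,4,5) = 1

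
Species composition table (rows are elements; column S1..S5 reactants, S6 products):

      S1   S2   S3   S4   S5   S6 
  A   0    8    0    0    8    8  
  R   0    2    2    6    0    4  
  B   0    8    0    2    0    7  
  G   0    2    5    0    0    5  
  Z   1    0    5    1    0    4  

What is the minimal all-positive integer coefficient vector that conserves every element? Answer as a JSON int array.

A: 3·0+5·8+4·0+1·0+1·8 = 48 | 6·8 = 48
R: 3·0+5·2+4·2+1·6+1·0 = 24 | 6·4 = 24
B: 3·0+5·8+4·0+1·2+1·0 = 42 | 6·7 = 42
G: 3·0+5·2+4·5+1·0+1·0 = 30 | 6·5 = 30
Z: 3·1+5·0+4·5+1·1+1·0 = 24 | 6·4 = 24
gcd(3,5,4,1,1,6) = 1

Coefficients: [3, 5, 4, 1, 1, 6]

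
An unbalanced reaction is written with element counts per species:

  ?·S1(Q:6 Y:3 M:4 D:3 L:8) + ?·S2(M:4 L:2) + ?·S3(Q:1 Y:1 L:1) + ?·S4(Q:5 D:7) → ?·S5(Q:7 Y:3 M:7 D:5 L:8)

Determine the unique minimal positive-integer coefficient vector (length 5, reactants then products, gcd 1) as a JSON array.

Q: 2·6+5·0+6·1+2·5 = 28 | 4·7 = 28
Y: 2·3+5·0+6·1+2·0 = 12 | 4·3 = 12
M: 2·4+5·4+6·0+2·0 = 28 | 4·7 = 28
D: 2·3+5·0+6·0+2·7 = 20 | 4·5 = 20
L: 2·8+5·2+6·1+2·0 = 32 | 4·8 = 32
gcd(2,5,6,2,4) = 1

Coefficients: [2, 5, 6, 2, 4]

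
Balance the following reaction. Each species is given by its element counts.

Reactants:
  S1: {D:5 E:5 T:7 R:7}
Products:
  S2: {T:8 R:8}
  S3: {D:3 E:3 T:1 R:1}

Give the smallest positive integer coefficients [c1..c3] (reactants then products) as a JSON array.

D: 3·5 = 15 | 2·0+5·3 = 15
E: 3·5 = 15 | 2·0+5·3 = 15
T: 3·7 = 21 | 2·8+5·1 = 21
R: 3·7 = 21 | 2·8+5·1 = 21
gcd(3,2,5) = 1

Coefficients: [3, 2, 5]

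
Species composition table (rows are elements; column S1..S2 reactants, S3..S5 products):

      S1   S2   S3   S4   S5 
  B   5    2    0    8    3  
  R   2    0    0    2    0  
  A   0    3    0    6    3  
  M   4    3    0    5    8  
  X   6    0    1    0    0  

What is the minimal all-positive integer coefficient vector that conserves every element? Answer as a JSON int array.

B: 1·5+3·2 = 11 | 6·0+1·8+1·3 = 11
R: 1·2+3·0 = 2 | 6·0+1·2+1·0 = 2
A: 1·0+3·3 = 9 | 6·0+1·6+1·3 = 9
M: 1·4+3·3 = 13 | 6·0+1·5+1·8 = 13
X: 1·6+3·0 = 6 | 6·1+1·0+1·0 = 6
gcd(1,3,6,1,1) = 1

Coefficients: [1, 3, 6, 1, 1]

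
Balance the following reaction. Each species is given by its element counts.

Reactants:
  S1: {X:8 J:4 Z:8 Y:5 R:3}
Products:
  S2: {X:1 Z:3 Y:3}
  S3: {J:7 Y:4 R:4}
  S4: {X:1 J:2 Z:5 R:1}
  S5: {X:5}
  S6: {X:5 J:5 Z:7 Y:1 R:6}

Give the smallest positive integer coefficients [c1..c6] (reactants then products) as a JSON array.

X: 4·8 = 32 | 5·1+1·0+2·1+4·5+1·5 = 32
J: 4·4 = 16 | 5·0+1·7+2·2+4·0+1·5 = 16
Z: 4·8 = 32 | 5·3+1·0+2·5+4·0+1·7 = 32
Y: 4·5 = 20 | 5·3+1·4+2·0+4·0+1·1 = 20
R: 4·3 = 12 | 5·0+1·4+2·1+4·0+1·6 = 12
gcd(4,5,1,2,4,1) = 1

Coefficients: [4, 5, 1, 2, 4, 1]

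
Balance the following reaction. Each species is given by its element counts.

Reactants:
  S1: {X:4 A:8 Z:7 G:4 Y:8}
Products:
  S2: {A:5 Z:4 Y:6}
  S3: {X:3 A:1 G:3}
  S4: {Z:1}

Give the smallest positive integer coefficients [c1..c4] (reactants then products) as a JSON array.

X: 3·4 = 12 | 4·0+4·3+5·0 = 12
A: 3·8 = 24 | 4·5+4·1+5·0 = 24
Z: 3·7 = 21 | 4·4+4·0+5·1 = 21
G: 3·4 = 12 | 4·0+4·3+5·0 = 12
Y: 3·8 = 24 | 4·6+4·0+5·0 = 24
gcd(3,4,4,5) = 1

Coefficients: [3, 4, 4, 5]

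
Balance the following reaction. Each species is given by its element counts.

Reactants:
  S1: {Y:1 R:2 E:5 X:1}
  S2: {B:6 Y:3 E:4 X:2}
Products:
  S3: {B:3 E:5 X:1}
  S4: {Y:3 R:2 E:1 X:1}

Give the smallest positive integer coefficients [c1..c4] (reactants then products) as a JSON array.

B: 3·0+2·6 = 12 | 4·3+3·0 = 12
Y: 3·1+2·3 = 9 | 4·0+3·3 = 9
R: 3·2+2·0 = 6 | 4·0+3·2 = 6
E: 3·5+2·4 = 23 | 4·5+3·1 = 23
X: 3·1+2·2 = 7 | 4·1+3·1 = 7
gcd(3,2,4,3) = 1

Coefficients: [3, 2, 4, 3]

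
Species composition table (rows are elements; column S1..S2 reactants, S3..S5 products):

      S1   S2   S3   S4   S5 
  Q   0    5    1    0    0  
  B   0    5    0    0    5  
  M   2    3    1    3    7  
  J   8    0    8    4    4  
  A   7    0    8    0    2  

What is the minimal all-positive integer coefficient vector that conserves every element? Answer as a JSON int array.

Q: 6·0+1·5 = 5 | 5·1+1·0+1·0 = 5
B: 6·0+1·5 = 5 | 5·0+1·0+1·5 = 5
M: 6·2+1·3 = 15 | 5·1+1·3+1·7 = 15
J: 6·8+1·0 = 48 | 5·8+1·4+1·4 = 48
A: 6·7+1·0 = 42 | 5·8+1·0+1·2 = 42
gcd(6,1,5,1,1) = 1

Coefficients: [6, 1, 5, 1, 1]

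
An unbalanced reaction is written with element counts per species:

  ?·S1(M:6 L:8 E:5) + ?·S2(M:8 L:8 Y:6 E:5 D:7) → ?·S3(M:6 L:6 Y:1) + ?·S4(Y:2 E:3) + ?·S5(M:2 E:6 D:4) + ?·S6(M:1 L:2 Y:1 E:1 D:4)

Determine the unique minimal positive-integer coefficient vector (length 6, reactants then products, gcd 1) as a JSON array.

Coefficients: [2, 4, 6, 6, 1, 6]

M: 2·6+4·8 = 44 | 6·6+6·0+1·2+6·1 = 44
L: 2·8+4·8 = 48 | 6·6+6·0+1·0+6·2 = 48
Y: 2·0+4·6 = 24 | 6·1+6·2+1·0+6·1 = 24
E: 2·5+4·5 = 30 | 6·0+6·3+1·6+6·1 = 30
D: 2·0+4·7 = 28 | 6·0+6·0+1·4+6·4 = 28
gcd(2,4,6,6,1,6) = 1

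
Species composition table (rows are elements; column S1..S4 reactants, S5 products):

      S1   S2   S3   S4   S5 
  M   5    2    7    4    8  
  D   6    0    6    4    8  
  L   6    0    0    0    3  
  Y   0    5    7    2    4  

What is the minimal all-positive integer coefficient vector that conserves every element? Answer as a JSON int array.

Coefficients: [3, 1, 1, 6, 6]

M: 3·5+1·2+1·7+6·4 = 48 | 6·8 = 48
D: 3·6+1·0+1·6+6·4 = 48 | 6·8 = 48
L: 3·6+1·0+1·0+6·0 = 18 | 6·3 = 18
Y: 3·0+1·5+1·7+6·2 = 24 | 6·4 = 24
gcd(3,1,1,6,6) = 1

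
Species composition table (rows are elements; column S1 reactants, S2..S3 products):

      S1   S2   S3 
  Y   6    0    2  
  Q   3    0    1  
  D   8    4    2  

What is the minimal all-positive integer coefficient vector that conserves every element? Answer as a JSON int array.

Coefficients: [2, 1, 6]

Y: 2·6 = 12 | 1·0+6·2 = 12
Q: 2·3 = 6 | 1·0+6·1 = 6
D: 2·8 = 16 | 1·4+6·2 = 16
gcd(2,1,6) = 1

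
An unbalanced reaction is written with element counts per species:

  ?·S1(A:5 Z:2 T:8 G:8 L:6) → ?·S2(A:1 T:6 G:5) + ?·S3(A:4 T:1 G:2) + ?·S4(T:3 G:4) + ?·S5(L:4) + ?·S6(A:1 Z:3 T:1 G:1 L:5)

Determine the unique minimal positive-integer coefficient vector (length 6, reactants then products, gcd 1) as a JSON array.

Coefficients: [6, 6, 5, 1, 4, 4]

A: 6·5 = 30 | 6·1+5·4+1·0+4·0+4·1 = 30
Z: 6·2 = 12 | 6·0+5·0+1·0+4·0+4·3 = 12
T: 6·8 = 48 | 6·6+5·1+1·3+4·0+4·1 = 48
G: 6·8 = 48 | 6·5+5·2+1·4+4·0+4·1 = 48
L: 6·6 = 36 | 6·0+5·0+1·0+4·4+4·5 = 36
gcd(6,6,5,1,4,4) = 1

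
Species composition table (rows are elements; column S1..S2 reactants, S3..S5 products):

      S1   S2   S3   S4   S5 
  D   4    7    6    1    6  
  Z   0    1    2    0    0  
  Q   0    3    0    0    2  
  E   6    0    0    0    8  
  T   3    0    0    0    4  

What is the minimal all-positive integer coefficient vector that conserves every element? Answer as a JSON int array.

D: 4·4+2·7 = 30 | 1·6+6·1+3·6 = 30
Z: 4·0+2·1 = 2 | 1·2+6·0+3·0 = 2
Q: 4·0+2·3 = 6 | 1·0+6·0+3·2 = 6
E: 4·6+2·0 = 24 | 1·0+6·0+3·8 = 24
T: 4·3+2·0 = 12 | 1·0+6·0+3·4 = 12
gcd(4,2,1,6,3) = 1

Coefficients: [4, 2, 1, 6, 3]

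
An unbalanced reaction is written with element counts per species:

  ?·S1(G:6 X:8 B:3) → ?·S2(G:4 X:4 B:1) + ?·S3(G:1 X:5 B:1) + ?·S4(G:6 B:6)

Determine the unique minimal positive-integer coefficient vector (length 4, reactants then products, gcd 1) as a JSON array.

G: 5·6 = 30 | 5·4+4·1+1·6 = 30
X: 5·8 = 40 | 5·4+4·5+1·0 = 40
B: 5·3 = 15 | 5·1+4·1+1·6 = 15
gcd(5,5,4,1) = 1

Coefficients: [5, 5, 4, 1]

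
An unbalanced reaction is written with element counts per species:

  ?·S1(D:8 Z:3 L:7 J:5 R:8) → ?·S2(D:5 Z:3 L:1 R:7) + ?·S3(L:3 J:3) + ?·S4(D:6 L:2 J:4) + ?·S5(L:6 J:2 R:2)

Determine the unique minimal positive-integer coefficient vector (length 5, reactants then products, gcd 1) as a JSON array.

D: 6·8 = 48 | 6·5+4·0+3·6+3·0 = 48
Z: 6·3 = 18 | 6·3+4·0+3·0+3·0 = 18
L: 6·7 = 42 | 6·1+4·3+3·2+3·6 = 42
J: 6·5 = 30 | 6·0+4·3+3·4+3·2 = 30
R: 6·8 = 48 | 6·7+4·0+3·0+3·2 = 48
gcd(6,6,4,3,3) = 1

Coefficients: [6, 6, 4, 3, 3]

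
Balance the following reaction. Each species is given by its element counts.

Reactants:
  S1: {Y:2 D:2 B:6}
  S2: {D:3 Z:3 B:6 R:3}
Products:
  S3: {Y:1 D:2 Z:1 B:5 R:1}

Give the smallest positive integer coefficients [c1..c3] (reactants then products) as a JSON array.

Y: 3·2+2·0 = 6 | 6·1 = 6
D: 3·2+2·3 = 12 | 6·2 = 12
Z: 3·0+2·3 = 6 | 6·1 = 6
B: 3·6+2·6 = 30 | 6·5 = 30
R: 3·0+2·3 = 6 | 6·1 = 6
gcd(3,2,6) = 1

Coefficients: [3, 2, 6]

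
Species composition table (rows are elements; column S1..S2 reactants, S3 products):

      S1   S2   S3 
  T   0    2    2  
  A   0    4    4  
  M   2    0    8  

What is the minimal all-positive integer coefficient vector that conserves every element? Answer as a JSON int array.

T: 4·0+1·2 = 2 | 1·2 = 2
A: 4·0+1·4 = 4 | 1·4 = 4
M: 4·2+1·0 = 8 | 1·8 = 8
gcd(4,1,1) = 1

Coefficients: [4, 1, 1]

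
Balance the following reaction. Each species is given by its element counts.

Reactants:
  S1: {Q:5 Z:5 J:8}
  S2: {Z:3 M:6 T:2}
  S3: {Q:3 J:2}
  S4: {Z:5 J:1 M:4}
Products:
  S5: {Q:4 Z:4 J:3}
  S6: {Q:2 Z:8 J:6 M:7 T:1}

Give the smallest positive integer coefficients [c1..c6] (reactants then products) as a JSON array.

Q: 5·5+3·0+1·3+6·0 = 28 | 4·4+6·2 = 28
Z: 5·5+3·3+1·0+6·5 = 64 | 4·4+6·8 = 64
J: 5·8+3·0+1·2+6·1 = 48 | 4·3+6·6 = 48
M: 5·0+3·6+1·0+6·4 = 42 | 4·0+6·7 = 42
T: 5·0+3·2+1·0+6·0 = 6 | 4·0+6·1 = 6
gcd(5,3,1,6,4,6) = 1

Coefficients: [5, 3, 1, 6, 4, 6]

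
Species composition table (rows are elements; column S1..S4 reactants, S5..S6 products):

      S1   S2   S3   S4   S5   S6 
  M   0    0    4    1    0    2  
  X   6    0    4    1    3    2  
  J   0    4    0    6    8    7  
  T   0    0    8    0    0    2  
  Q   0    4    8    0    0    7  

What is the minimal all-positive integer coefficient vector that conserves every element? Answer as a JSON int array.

Coefficients: [1, 5, 1, 4, 2, 4]

M: 1·0+5·0+1·4+4·1 = 8 | 2·0+4·2 = 8
X: 1·6+5·0+1·4+4·1 = 14 | 2·3+4·2 = 14
J: 1·0+5·4+1·0+4·6 = 44 | 2·8+4·7 = 44
T: 1·0+5·0+1·8+4·0 = 8 | 2·0+4·2 = 8
Q: 1·0+5·4+1·8+4·0 = 28 | 2·0+4·7 = 28
gcd(1,5,1,4,2,4) = 1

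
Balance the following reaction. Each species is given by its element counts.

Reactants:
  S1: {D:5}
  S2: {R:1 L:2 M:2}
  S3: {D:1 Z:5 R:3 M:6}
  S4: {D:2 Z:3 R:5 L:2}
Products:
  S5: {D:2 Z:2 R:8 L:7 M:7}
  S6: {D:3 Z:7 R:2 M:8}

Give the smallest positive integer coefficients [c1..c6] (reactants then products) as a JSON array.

D: 1·5+6·0+3·1+1·2 = 10 | 2·2+2·3 = 10
Z: 1·0+6·0+3·5+1·3 = 18 | 2·2+2·7 = 18
R: 1·0+6·1+3·3+1·5 = 20 | 2·8+2·2 = 20
L: 1·0+6·2+3·0+1·2 = 14 | 2·7+2·0 = 14
M: 1·0+6·2+3·6+1·0 = 30 | 2·7+2·8 = 30
gcd(1,6,3,1,2,2) = 1

Coefficients: [1, 6, 3, 1, 2, 2]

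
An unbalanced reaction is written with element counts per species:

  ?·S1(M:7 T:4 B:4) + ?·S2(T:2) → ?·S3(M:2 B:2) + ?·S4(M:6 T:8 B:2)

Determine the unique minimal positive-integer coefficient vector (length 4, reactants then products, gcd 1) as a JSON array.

M: 4·7+4·0 = 28 | 5·2+3·6 = 28
T: 4·4+4·2 = 24 | 5·0+3·8 = 24
B: 4·4+4·0 = 16 | 5·2+3·2 = 16
gcd(4,4,5,3) = 1

Coefficients: [4, 4, 5, 3]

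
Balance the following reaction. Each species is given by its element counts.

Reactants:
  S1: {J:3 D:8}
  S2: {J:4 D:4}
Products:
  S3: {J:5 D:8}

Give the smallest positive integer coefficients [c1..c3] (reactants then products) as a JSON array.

J: 3·3+4·4 = 25 | 5·5 = 25
D: 3·8+4·4 = 40 | 5·8 = 40
gcd(3,4,5) = 1

Coefficients: [3, 4, 5]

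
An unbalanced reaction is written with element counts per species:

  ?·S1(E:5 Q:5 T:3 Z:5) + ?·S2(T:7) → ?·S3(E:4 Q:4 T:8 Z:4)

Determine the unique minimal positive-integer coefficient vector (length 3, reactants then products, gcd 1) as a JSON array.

E: 4·5+4·0 = 20 | 5·4 = 20
Q: 4·5+4·0 = 20 | 5·4 = 20
T: 4·3+4·7 = 40 | 5·8 = 40
Z: 4·5+4·0 = 20 | 5·4 = 20
gcd(4,4,5) = 1

Coefficients: [4, 4, 5]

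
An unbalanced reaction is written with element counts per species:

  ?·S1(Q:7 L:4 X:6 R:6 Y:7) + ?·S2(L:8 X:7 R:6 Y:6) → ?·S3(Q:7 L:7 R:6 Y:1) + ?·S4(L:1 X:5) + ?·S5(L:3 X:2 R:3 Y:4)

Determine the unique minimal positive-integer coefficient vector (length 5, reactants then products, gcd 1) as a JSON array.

Coefficients: [1, 3, 1, 3, 6]

Q: 1·7+3·0 = 7 | 1·7+3·0+6·0 = 7
L: 1·4+3·8 = 28 | 1·7+3·1+6·3 = 28
X: 1·6+3·7 = 27 | 1·0+3·5+6·2 = 27
R: 1·6+3·6 = 24 | 1·6+3·0+6·3 = 24
Y: 1·7+3·6 = 25 | 1·1+3·0+6·4 = 25
gcd(1,3,1,3,6) = 1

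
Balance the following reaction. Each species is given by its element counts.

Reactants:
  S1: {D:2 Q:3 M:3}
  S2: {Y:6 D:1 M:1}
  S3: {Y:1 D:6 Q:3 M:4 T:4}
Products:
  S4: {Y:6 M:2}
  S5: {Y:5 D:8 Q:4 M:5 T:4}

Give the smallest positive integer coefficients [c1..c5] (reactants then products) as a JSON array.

Y: 1·0+4·6+3·1 = 27 | 2·6+3·5 = 27
D: 1·2+4·1+3·6 = 24 | 2·0+3·8 = 24
Q: 1·3+4·0+3·3 = 12 | 2·0+3·4 = 12
M: 1·3+4·1+3·4 = 19 | 2·2+3·5 = 19
T: 1·0+4·0+3·4 = 12 | 2·0+3·4 = 12
gcd(1,4,3,2,3) = 1

Coefficients: [1, 4, 3, 2, 3]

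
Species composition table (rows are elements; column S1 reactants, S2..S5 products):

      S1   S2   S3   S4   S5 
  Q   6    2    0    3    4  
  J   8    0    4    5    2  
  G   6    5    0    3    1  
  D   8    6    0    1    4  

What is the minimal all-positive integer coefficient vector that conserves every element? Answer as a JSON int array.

Coefficients: [4, 3, 4, 2, 3]

Q: 4·6 = 24 | 3·2+4·0+2·3+3·4 = 24
J: 4·8 = 32 | 3·0+4·4+2·5+3·2 = 32
G: 4·6 = 24 | 3·5+4·0+2·3+3·1 = 24
D: 4·8 = 32 | 3·6+4·0+2·1+3·4 = 32
gcd(4,3,4,2,3) = 1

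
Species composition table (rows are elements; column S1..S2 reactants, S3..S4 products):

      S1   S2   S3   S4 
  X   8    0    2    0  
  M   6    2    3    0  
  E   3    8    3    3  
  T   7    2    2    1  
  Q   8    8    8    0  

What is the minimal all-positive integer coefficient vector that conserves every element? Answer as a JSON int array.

Coefficients: [1, 3, 4, 5]

X: 1·8+3·0 = 8 | 4·2+5·0 = 8
M: 1·6+3·2 = 12 | 4·3+5·0 = 12
E: 1·3+3·8 = 27 | 4·3+5·3 = 27
T: 1·7+3·2 = 13 | 4·2+5·1 = 13
Q: 1·8+3·8 = 32 | 4·8+5·0 = 32
gcd(1,3,4,5) = 1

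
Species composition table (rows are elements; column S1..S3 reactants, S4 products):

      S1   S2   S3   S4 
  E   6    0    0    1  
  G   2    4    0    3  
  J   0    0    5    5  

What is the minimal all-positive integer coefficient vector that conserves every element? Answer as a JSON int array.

Coefficients: [1, 4, 6, 6]

E: 1·6+4·0+6·0 = 6 | 6·1 = 6
G: 1·2+4·4+6·0 = 18 | 6·3 = 18
J: 1·0+4·0+6·5 = 30 | 6·5 = 30
gcd(1,4,6,6) = 1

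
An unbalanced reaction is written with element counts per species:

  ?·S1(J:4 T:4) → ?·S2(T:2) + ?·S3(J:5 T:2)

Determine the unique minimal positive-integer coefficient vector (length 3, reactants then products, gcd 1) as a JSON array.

Coefficients: [5, 6, 4]

J: 5·4 = 20 | 6·0+4·5 = 20
T: 5·4 = 20 | 6·2+4·2 = 20
gcd(5,6,4) = 1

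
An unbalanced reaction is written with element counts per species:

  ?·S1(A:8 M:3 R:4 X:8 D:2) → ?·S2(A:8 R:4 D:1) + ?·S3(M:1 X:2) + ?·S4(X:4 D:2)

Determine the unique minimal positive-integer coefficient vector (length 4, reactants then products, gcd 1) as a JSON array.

Coefficients: [2, 2, 6, 1]

A: 2·8 = 16 | 2·8+6·0+1·0 = 16
M: 2·3 = 6 | 2·0+6·1+1·0 = 6
R: 2·4 = 8 | 2·4+6·0+1·0 = 8
X: 2·8 = 16 | 2·0+6·2+1·4 = 16
D: 2·2 = 4 | 2·1+6·0+1·2 = 4
gcd(2,2,6,1) = 1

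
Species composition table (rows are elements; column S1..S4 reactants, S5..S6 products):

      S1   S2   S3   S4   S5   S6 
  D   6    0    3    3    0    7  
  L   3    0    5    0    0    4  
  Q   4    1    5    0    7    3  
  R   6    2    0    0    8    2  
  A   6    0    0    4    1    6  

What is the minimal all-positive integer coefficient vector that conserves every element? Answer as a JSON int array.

D: 3·6+5·0+3·3+5·3 = 42 | 2·0+6·7 = 42
L: 3·3+5·0+3·5+5·0 = 24 | 2·0+6·4 = 24
Q: 3·4+5·1+3·5+5·0 = 32 | 2·7+6·3 = 32
R: 3·6+5·2+3·0+5·0 = 28 | 2·8+6·2 = 28
A: 3·6+5·0+3·0+5·4 = 38 | 2·1+6·6 = 38
gcd(3,5,3,5,2,6) = 1

Coefficients: [3, 5, 3, 5, 2, 6]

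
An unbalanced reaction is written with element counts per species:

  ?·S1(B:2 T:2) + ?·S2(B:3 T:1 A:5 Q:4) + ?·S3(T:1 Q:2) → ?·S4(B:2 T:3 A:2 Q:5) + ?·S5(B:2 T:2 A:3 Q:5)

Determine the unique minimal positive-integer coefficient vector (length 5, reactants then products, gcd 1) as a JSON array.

Coefficients: [1, 2, 6, 2, 2]

B: 1·2+2·3+6·0 = 8 | 2·2+2·2 = 8
T: 1·2+2·1+6·1 = 10 | 2·3+2·2 = 10
A: 1·0+2·5+6·0 = 10 | 2·2+2·3 = 10
Q: 1·0+2·4+6·2 = 20 | 2·5+2·5 = 20
gcd(1,2,6,2,2) = 1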